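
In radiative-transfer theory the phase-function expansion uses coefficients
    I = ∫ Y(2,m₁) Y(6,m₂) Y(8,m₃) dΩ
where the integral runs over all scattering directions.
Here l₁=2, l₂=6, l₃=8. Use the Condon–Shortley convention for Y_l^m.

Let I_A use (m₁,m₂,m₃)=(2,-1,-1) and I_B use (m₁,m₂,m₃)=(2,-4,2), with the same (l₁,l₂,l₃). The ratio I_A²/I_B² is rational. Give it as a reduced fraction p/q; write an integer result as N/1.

Same 2,6,8: normalisation and zero-m 3j drop out of the ratio.
A: Δ: 0! 4! 12! / 17! → 1/30940; sum: t=0:+1/14515200 = 1/14515200; 3j²(2 6 8; 2 -1 -1) = Δ·Π!·Σ² = 9/2210  (sign -1)
B: Δ: 0! 4! 12! / 17! → 1/30940; sum: t=0:+1/174182400 = 1/174182400; 3j²(2 6 8; 2 -4 2) = Δ·Π!·Σ² = 3/6188  (sign +1)
I_A²/I_B² = (9/2210)/(3/6188) = 42/5

42/5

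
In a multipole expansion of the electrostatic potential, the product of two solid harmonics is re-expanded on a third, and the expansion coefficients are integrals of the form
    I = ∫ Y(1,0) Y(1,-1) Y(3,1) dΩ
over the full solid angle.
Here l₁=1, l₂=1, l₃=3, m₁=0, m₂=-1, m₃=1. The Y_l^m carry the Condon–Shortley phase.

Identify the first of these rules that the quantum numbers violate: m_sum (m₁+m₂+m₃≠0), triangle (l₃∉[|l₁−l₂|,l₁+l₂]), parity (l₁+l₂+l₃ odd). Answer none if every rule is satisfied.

triangle

m₁+m₂+m₃ = 0 − 1 + 1 = 0  ✓
triangle: |1−1|=0 ≤ l₃=3 ≤ 1+1=2  ✗
parity: l₁+l₂+l₃ = 5 is odd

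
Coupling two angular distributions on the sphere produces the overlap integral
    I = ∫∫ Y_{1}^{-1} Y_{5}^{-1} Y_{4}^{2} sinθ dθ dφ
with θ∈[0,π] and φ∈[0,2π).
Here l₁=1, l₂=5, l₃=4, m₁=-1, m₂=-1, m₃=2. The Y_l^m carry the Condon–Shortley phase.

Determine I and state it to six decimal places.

Checks pass: Σm=0; 10 even; l₃=4∈[4,6].
(2·1+1)(2·5+1)(2·4+1) = 297
Δ: 2! 0! 8! / 11! → 1/495
sum: t=1:−1/576 = -1/576
3j²(1 5 4; 0 0 0) = Δ·Π!·Σ² = 5/99  (sign -1)
sum: t=2:+1/2880 = 1/2880
3j²(1 5 4; -1 -1 2) = Δ·Π!·Σ² = 2/165  (sign +1)
combine: 4πI² = 297·5/99·2/165 = 2/11
take √, sign -1: I = -0.12028562

-0.120286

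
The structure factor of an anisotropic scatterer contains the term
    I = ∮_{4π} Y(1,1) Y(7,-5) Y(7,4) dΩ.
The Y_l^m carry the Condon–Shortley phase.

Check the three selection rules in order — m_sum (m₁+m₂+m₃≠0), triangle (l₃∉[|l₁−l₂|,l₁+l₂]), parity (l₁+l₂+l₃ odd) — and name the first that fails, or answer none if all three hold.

parity

azimuthal sum: 1 − 5 + 4 = 0  ✓
6 ≤ 7 ≤ 8 (triangle on l)  ✓
L = 1 + 7 + 7 = 15 (odd)  ✗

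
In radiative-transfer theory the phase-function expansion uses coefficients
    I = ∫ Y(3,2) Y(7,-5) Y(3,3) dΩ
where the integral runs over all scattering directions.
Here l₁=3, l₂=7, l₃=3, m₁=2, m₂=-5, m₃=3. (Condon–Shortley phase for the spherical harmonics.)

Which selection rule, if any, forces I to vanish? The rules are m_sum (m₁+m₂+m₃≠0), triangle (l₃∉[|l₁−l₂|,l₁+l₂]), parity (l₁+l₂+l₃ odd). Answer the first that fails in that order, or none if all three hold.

m₁+m₂+m₃ = 2 − 5 + 3 = 0  ✓
triangle: |3−7|=4 ≤ l₃=3 ≤ 3+7=10  ✗
parity: l₁+l₂+l₃ = 13 is odd

triangle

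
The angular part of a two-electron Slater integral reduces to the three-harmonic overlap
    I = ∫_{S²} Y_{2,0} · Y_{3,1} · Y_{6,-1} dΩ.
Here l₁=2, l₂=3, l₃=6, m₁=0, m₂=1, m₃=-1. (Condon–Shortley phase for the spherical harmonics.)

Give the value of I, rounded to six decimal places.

0.000000

triangle: need 1≤l₃≤5, have 6; I=0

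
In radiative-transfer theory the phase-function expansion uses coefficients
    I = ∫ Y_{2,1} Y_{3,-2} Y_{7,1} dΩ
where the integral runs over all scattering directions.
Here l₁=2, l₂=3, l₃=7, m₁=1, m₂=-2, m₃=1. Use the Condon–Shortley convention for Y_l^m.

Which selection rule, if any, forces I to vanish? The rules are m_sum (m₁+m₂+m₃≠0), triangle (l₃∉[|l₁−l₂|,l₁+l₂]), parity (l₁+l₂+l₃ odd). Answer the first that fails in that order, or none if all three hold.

triangle

Σmᵢ = 0  ✓
l₃∈[|l₁−l₂|,l₁+l₂]=[1,5], have l₃=7  ✗
Σlᵢ = 12 ⇒ even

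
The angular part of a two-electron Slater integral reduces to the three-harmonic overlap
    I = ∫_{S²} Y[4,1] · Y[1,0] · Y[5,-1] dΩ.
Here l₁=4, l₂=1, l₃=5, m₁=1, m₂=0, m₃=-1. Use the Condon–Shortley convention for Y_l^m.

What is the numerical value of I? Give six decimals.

m-sum 0 ✓  L=10 even ✓  3≤5≤5 ✓
Π(2lᵢ+1) = 9×3×11 = 297
triangle coeff Δ(4,1,5) = 1/495
Σ_t [0,0]: t=0:+1/576 = 1/576
(3j)²=5/99 [(4 1 5; 0 0 0)], sign=-1
Σ_t [0,0]: t=0:+1/720 = 1/720
(3j)²=8/165 [(4 1 5; 1 0 -1)], sign=+1
⇒ 4πI² = 8/11
I = (-1)√(8/11/(4π)) = -0.24057125

-0.240571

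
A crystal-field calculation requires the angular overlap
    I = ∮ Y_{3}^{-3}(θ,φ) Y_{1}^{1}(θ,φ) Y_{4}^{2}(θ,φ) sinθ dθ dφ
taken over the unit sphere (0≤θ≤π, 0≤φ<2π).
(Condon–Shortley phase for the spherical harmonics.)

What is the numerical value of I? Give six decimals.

0.061558

Rules hold: Σm=0, L=8 even, 2≤4≤4.
N = 7·3·9 = 189
Δ = 0!·6!·2!/9! = 1/252
Racah Σ t=0..0: t=0:+1/36 = 1/36
⇒ 3j(3 1 4; 0 0 0)² = 4/63, sgn +1
Racah Σ t=0..0: t=0:+1/1440 = 1/1440
⇒ 3j(3 1 4; -3 1 2)² = 1/252, sgn +1
4πI² = N·(3j₀)²·(3jₘ)² = 1/21
I = +1·√(0.047619/4π) = 0.06155813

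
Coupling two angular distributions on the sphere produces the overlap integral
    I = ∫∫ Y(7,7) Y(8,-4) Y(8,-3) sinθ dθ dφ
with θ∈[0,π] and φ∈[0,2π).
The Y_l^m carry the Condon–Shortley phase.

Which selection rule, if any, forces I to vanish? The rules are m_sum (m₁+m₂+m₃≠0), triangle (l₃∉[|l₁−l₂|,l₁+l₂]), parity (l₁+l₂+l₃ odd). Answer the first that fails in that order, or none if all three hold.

Σmᵢ = 0  ✓
l₃∈[|l₁−l₂|,l₁+l₂]=[1,15], have l₃=8  ✓
Σlᵢ = 23 ⇒ odd  ✗

parity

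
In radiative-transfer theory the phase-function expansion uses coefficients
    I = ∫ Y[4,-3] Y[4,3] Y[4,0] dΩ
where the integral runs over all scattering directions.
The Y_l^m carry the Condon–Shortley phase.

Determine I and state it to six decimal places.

Rules hold: Σm=0, L=12 even, 0≤4≤8.
N = 9·9·9 = 729
Δ = 4!·4!·4!/13! = 1/450450
Racah Σ t=0..4: t=0:+1/13824 t=1:−1/216 t=2:+1/64 t=3:−1/216 t=4:+1/13824 = 5/768
⇒ 3j(4 4 4; 0 0 0)² = 18/1001, sgn +1
Racah Σ t=3..4: t=3:−1/3456 t=4:+1/864 = 1/1152
⇒ 3j(4 4 4; -3 3 0)² = 7/286, sgn +1
4πI² = N·(3j₀)²·(3jₘ)² = 6561/20449
I = +1·√(0.320847/4π) = 0.15978796

0.159788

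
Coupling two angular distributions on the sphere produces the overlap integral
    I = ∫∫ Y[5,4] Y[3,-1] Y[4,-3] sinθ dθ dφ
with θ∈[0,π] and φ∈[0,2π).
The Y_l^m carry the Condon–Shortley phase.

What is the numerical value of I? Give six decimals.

0.042401

Rules hold: Σm=0, L=12 even, 2≤4≤8.
N = 11·7·9 = 693
Δ = 4!·6!·2!/13! = 1/180180
Racah Σ t=1..3: t=1:−1/576 t=2:+1/144 t=3:−1/576 = 1/288
⇒ 3j(5 3 4; 0 0 0)² = 20/1001, sgn +1
Racah Σ t=0..1: t=0:+1/5760 t=1:−1/4320 = -1/17280
⇒ 3j(5 3 4; 4 -1 -3)² = 7/4290, sgn +1
4πI² = N·(3j₀)²·(3jₘ)² = 42/1859
I = +1·√(0.0225928/4π) = 0.04240138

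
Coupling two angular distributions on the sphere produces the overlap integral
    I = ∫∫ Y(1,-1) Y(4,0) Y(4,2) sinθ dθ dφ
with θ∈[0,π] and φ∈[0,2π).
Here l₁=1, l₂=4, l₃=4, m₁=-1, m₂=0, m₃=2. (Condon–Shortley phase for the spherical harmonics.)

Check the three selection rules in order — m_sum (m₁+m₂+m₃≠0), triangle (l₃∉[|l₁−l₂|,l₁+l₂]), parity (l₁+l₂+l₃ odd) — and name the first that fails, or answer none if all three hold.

Σmᵢ = 1  ✗
l₃∈[|l₁−l₂|,l₁+l₂]=[3,5], have l₃=4
Σlᵢ = 9 ⇒ odd

m_sum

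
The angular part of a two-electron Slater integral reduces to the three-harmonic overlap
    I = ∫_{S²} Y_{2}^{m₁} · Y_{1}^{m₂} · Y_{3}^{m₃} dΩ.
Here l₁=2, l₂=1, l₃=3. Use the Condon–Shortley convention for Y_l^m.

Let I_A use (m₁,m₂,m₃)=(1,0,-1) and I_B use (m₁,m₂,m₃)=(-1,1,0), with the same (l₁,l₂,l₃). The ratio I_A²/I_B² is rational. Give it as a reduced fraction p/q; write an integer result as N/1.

8/3

Same 2,1,3: normalisation and zero-m 3j drop out of the ratio.
A: Δ: 0! 4! 2! / 7! → 1/105; sum: t=0:+1/6 = 1/6; 3j²(2 1 3; 1 0 -1) = Δ·Π!·Σ² = 8/105  (sign +1)
B: Δ: 0! 4! 2! / 7! → 1/105; sum: t=0:+1/12 = 1/12; 3j²(2 1 3; -1 1 0) = Δ·Π!·Σ² = 1/35  (sign -1)
I_A²/I_B² = (8/105)/(1/35) = 8/3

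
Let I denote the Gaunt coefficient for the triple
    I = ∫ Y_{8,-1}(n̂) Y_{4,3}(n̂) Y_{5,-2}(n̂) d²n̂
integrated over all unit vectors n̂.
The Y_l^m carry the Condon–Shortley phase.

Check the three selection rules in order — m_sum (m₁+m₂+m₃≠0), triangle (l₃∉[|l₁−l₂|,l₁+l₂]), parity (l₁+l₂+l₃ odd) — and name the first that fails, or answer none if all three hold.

parity

azimuthal sum: -1 + 3 − 2 = 0  ✓
4 ≤ 5 ≤ 12 (triangle on l)  ✓
L = 8 + 4 + 5 = 17 (odd)  ✗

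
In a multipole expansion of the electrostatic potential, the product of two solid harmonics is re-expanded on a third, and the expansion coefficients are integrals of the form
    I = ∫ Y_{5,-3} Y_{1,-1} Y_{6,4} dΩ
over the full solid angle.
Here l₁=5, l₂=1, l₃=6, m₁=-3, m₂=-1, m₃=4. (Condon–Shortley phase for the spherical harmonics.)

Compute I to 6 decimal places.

0.274090

m-sum 0 ✓  L=12 even ✓  4≤6≤6 ✓
Π(2lᵢ+1) = 11×3×13 = 429
triangle coeff Δ(5,1,6) = 1/858
Σ_t [0,0]: t=0:+1/14400 = 1/14400
(3j)²=6/143 [(5 1 6; 0 0 0)], sign=+1
Σ_t [0,0]: t=0:+1/161280 = 1/161280
(3j)²=15/286 [(5 1 6; -3 -1 4)], sign=+1
⇒ 4πI² = 135/143
I = (+1)√(135/143/(4π)) = 0.27409047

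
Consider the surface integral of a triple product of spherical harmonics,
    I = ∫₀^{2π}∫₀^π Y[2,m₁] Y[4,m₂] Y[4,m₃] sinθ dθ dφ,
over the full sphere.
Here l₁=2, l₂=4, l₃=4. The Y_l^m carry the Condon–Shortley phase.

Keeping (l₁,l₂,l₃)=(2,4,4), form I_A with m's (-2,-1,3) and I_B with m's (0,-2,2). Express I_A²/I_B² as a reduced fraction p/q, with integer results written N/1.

Shared (l₁,l₂,l₃)=(2,4,4): N and (l;000)² cancel in I_A²/I_B².
A: Δ = 2!·2!·6!/11! = 1/13860; Racah Σ t=2..2: t=2:+1/480 = 1/480; ⇒ 3j(2 4 4; -2 -1 3)² = 3/110, sgn -1
B: Δ = 2!·2!·6!/11! = 1/13860; Racah Σ t=0..2: t=0:+1/192 t=1:−1/120 t=2:+1/2880 = -1/360; ⇒ 3j(2 4 4; 0 -2 2)² = 16/3465, sgn -1
I_A²/I_B² = (3/110)/(16/3465) = 189/32

189/32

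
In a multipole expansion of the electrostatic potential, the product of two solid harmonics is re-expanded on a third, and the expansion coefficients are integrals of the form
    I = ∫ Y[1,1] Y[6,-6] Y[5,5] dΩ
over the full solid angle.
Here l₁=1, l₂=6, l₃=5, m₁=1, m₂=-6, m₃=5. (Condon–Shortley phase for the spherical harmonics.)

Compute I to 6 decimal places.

m-sum 0 ✓  L=12 even ✓  5≤5≤7 ✓
Π(2lᵢ+1) = 3×13×11 = 429
triangle coeff Δ(1,6,5) = 1/858
Σ_t [1,1]: t=1:−1/14400 = -1/14400
(3j)²=6/143 [(1 6 5; 0 0 0)], sign=+1
Σ_t [0,0]: t=0:+1/7257600 = 1/7257600
(3j)²=1/13 [(1 6 5; 1 -6 5)], sign=+1
⇒ 4πI² = 18/13
I = (+1)√(18/13/(4π)) = 0.33194004

0.331940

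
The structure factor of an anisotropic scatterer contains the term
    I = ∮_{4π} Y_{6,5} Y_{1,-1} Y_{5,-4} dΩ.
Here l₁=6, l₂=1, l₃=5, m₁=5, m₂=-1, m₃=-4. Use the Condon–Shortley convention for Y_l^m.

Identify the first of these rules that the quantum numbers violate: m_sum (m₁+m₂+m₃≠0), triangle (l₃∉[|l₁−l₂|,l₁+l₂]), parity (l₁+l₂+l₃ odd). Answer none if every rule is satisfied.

Σmᵢ = 0  ✓
l₃∈[|l₁−l₂|,l₁+l₂]=[5,7], have l₃=5  ✓
Σlᵢ = 12 ⇒ even  ✓

none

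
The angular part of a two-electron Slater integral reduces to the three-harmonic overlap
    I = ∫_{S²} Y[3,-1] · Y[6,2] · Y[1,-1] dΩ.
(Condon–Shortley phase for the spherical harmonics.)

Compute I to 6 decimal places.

l₃=1 ∉ [3,9] — triangle fails ⇒ I = 0

0.000000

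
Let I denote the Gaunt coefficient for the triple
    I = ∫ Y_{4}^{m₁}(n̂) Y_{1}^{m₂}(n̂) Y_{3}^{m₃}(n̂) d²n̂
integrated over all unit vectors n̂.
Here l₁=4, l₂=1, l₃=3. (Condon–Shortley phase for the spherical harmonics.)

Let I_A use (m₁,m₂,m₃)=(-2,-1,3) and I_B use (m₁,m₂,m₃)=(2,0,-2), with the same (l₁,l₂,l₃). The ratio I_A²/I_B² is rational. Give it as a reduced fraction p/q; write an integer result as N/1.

1/12

Same 4,1,3: normalisation and zero-m 3j drop out of the ratio.
A: Δ: 2! 6! 0! / 9! → 1/252; sum: t=0:+1/1440 = 1/1440; 3j²(4 1 3; -2 -1 3) = Δ·Π!·Σ² = 1/252  (sign +1)
B: Δ: 2! 6! 0! / 9! → 1/252; sum: t=1:−1/120 = -1/120; 3j²(4 1 3; 2 0 -2) = Δ·Π!·Σ² = 1/21  (sign +1)
I_A²/I_B² = (1/252)/(1/21) = 1/12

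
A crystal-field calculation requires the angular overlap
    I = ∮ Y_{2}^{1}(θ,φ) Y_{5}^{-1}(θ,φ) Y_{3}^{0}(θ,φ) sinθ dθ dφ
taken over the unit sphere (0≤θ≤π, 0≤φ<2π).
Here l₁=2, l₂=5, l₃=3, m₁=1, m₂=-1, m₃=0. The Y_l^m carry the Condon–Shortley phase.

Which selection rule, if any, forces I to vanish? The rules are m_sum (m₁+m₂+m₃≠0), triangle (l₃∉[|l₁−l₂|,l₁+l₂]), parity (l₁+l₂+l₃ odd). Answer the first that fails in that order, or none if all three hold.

azimuthal sum: 1 − 1 + 0 = 0  ✓
3 ≤ 3 ≤ 7 (triangle on l)  ✓
L = 2 + 5 + 3 = 10 (even)  ✓

none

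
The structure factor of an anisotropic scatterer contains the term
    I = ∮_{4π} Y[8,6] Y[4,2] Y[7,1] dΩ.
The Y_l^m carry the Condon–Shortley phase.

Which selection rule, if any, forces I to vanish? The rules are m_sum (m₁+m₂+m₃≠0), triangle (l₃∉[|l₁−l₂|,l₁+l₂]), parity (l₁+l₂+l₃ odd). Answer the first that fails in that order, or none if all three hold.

m₁+m₂+m₃ = 6 + 2 + 1 = 9  ✗
triangle: |8−4|=4 ≤ l₃=7 ≤ 8+4=12
parity: l₁+l₂+l₃ = 19 is odd

m_sum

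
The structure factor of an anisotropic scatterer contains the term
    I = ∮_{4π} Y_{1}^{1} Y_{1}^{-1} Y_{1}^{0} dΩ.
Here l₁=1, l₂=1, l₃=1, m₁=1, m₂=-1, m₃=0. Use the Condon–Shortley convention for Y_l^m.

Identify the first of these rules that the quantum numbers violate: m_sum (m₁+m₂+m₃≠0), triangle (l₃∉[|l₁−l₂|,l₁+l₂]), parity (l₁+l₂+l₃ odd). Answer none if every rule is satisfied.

Σmᵢ = 0  ✓
l₃∈[|l₁−l₂|,l₁+l₂]=[0,2], have l₃=1  ✓
Σlᵢ = 3 ⇒ odd  ✗

parity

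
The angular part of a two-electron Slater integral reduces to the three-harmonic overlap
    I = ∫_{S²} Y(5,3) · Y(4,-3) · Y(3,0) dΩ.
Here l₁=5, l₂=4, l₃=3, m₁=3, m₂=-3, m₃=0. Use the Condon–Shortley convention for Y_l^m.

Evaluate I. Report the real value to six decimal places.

Checks pass: Σm=0; 12 even; l₃=3∈[1,9].
(2·5+1)(2·4+1)(2·3+1) = 693
Δ: 6! 4! 2! / 13! → 1/180180
sum: t=2:+1/576 t=3:−1/144 t=4:+1/576 = -1/288
3j²(5 4 3; 0 0 0) = Δ·Π!·Σ² = 20/1001  (sign +1)
sum: t=0:+1/2880 t=1:−1/1440 = -1/2880
3j²(5 4 3; 3 -3 0) = Δ·Π!·Σ² = 7/715  (sign +1)
combine: 4πI² = 693·20/1001·7/715 = 252/1859
take √, sign +1: I = 0.10386175

0.103862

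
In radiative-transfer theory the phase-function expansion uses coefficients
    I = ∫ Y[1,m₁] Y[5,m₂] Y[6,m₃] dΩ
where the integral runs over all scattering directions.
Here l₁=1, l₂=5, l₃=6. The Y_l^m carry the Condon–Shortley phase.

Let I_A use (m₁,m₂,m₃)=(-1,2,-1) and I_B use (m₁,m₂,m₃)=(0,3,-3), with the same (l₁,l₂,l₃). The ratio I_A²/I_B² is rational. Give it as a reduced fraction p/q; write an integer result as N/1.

10/27

l's match ⇒ only the (l;m) 3-j factors differ between A and B.
A: triangle coeff Δ(1,5,6) = 1/858; Σ_t [0,0]: t=0:+1/60480 = 1/60480; (3j)²=5/429 [(1 5 6; -1 2 -1)], sign=-1
B: triangle coeff Δ(1,5,6) = 1/858; Σ_t [0,0]: t=0:+1/80640 = 1/80640; (3j)²=9/286 [(1 5 6; 0 3 -3)], sign=-1
I_A²/I_B² = (5/429)/(9/286) = 10/27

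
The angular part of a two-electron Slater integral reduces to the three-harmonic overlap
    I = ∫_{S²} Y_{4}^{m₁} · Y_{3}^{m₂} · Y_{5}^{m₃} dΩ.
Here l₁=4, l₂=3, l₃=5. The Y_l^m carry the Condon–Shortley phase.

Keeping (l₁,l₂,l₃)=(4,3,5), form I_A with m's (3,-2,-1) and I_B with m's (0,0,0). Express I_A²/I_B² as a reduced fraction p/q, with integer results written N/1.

Same 4,3,5: normalisation and zero-m 3j drop out of the ratio.
A: Δ: 2! 6! 4! / 13! → 1/180180; sum: t=0:+1/1440 t=1:−1/17280 = 11/17280; 3j²(4 3 5; 3 -2 -1) = Δ·Π!·Σ² = 11/468  (sign +1)
B: Δ: 2! 6! 4! / 13! → 1/180180; sum: t=0:+1/576 t=1:−1/144 t=2:+1/576 = -1/288; 3j²(4 3 5; 0 0 0) = Δ·Π!·Σ² = 20/1001  (sign +1)
I_A²/I_B² = (11/468)/(20/1001) = 847/720

847/720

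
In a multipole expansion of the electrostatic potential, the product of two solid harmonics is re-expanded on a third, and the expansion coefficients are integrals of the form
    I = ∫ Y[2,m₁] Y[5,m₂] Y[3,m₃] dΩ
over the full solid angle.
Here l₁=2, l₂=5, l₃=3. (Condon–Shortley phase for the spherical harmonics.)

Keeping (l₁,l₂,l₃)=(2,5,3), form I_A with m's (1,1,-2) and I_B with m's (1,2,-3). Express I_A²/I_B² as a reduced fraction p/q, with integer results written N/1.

24/7

Same 2,5,3: normalisation and zero-m 3j drop out of the ratio.
A: Δ: 4! 0! 6! / 11! → 1/2310; sum: t=1:−1/720 = -1/720; 3j²(2 5 3; 1 1 -2) = Δ·Π!·Σ² = 4/385  (sign +1)
B: Δ: 4! 0! 6! / 11! → 1/2310; sum: t=1:−1/4320 = -1/4320; 3j²(2 5 3; 1 2 -3) = Δ·Π!·Σ² = 1/330  (sign -1)
I_A²/I_B² = (4/385)/(1/330) = 24/7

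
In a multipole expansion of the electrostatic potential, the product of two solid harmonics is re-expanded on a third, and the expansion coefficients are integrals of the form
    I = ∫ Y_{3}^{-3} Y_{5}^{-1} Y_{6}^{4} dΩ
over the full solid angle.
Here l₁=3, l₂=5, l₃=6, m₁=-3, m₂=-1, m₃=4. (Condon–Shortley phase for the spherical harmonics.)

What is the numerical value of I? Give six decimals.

-0.190675

m-sum 0 ✓  L=14 even ✓  2≤6≤8 ✓
Π(2lᵢ+1) = 7×11×13 = 1001
triangle coeff Δ(3,5,6) = 1/675675
Σ_t [0,2]: t=0:+1/8640 t=1:−1/2304 t=2:+1/8640 = -7/34560
(3j)²=7/429 [(3 5 6; 0 0 0)], sign=-1
Σ_t [2,2]: t=2:+1/69120 = 1/69120
(3j)²=4/143 [(3 5 6; -3 -1 4)], sign=+1
⇒ 4πI² = 196/429
I = (-1)√(196/429/(4π)) = -0.19067531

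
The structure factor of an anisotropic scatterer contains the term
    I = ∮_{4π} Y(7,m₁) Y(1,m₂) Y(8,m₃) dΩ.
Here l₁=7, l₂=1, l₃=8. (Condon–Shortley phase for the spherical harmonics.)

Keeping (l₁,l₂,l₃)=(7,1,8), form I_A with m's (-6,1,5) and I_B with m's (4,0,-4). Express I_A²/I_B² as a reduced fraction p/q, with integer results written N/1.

Same 7,1,8: normalisation and zero-m 3j drop out of the ratio.
A: Δ: 0! 14! 2! / 17! → 1/2040; sum: t=0:+1/12454041600 = 1/12454041600; 3j²(7 1 8; -6 1 5) = Δ·Π!·Σ² = 1/680  (sign -1)
B: Δ: 0! 14! 2! / 17! → 1/2040; sum: t=0:+1/239500800 = 1/239500800; 3j²(7 1 8; 4 0 -4) = Δ·Π!·Σ² = 2/85  (sign +1)
I_A²/I_B² = (1/680)/(2/85) = 1/16

1/16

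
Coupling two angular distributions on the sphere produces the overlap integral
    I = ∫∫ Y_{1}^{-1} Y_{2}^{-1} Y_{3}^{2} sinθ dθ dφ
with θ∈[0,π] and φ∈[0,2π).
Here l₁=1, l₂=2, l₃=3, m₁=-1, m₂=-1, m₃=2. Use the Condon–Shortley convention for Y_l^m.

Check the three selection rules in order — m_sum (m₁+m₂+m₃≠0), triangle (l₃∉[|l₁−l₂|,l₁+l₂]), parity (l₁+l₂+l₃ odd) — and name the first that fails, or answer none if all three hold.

none

Σmᵢ = 0  ✓
l₃∈[|l₁−l₂|,l₁+l₂]=[1,3], have l₃=3  ✓
Σlᵢ = 6 ⇒ even  ✓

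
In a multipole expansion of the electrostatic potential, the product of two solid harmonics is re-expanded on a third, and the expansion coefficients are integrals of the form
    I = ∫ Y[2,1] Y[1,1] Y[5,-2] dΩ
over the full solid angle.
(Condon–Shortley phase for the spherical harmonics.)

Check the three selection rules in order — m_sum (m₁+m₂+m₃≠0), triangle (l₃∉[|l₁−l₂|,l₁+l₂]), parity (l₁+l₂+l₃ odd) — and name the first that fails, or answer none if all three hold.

m₁+m₂+m₃ = 1 + 1 − 2 = 0  ✓
triangle: |2−1|=1 ≤ l₃=5 ≤ 2+1=3  ✗
parity: l₁+l₂+l₃ = 8 is even

triangle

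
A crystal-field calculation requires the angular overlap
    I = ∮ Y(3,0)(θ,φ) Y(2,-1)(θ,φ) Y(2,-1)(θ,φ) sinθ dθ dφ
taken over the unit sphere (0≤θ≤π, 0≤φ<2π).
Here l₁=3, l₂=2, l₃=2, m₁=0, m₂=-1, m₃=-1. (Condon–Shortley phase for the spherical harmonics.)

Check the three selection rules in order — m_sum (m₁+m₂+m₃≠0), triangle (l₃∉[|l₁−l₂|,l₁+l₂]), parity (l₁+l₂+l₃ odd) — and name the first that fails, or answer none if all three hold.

m_sum

azimuthal sum: 0 − 1 − 1 = -2  ✗
1 ≤ 2 ≤ 5 (triangle on l)
L = 3 + 2 + 2 = 7 (odd)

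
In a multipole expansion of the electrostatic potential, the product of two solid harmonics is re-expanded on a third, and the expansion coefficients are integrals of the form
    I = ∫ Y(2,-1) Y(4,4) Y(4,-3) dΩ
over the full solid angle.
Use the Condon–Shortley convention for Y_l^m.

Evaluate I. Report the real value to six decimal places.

0.198645

Checks pass: Σm=0; 10 even; l₃=4∈[2,6].
(2·2+1)(2·4+1)(2·4+1) = 405
Δ: 2! 2! 6! / 11! → 1/13860
sum: t=0:+1/192 t=1:−1/36 t=2:+1/192 = -5/288
3j²(2 4 4; 0 0 0) = Δ·Π!·Σ² = 20/693  (sign -1)
sum: t=2:+1/1440 = 1/1440
3j²(2 4 4; -1 4 -3) = Δ·Π!·Σ² = 7/165  (sign -1)
combine: 4πI² = 405·20/693·7/165 = 60/121
take √, sign +1: I = 0.19864517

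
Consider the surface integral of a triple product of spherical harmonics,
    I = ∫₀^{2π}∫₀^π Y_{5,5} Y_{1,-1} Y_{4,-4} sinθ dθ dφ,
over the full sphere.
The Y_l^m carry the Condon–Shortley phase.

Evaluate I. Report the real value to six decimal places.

-0.329416

Rules hold: Σm=0, L=10 even, 4≤4≤6.
N = 11·3·9 = 297
Δ = 2!·8!·0!/11! = 1/495
Racah Σ t=1..1: t=1:−1/576 = -1/576
⇒ 3j(5 1 4; 0 0 0)² = 5/99, sgn -1
Racah Σ t=0..0: t=0:+1/80640 = 1/80640
⇒ 3j(5 1 4; 5 -1 -4)² = 1/11, sgn +1
4πI² = N·(3j₀)²·(3jₘ)² = 15/11
I = -1·√(1.36364/4π) = -0.32941575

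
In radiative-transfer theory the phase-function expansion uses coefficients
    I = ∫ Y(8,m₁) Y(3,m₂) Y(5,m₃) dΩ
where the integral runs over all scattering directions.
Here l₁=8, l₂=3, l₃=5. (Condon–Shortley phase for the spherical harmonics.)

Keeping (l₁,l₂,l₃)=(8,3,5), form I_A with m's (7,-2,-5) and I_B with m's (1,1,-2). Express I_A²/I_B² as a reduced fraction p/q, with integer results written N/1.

143/60

l's match ⇒ only the (l;m) 3-j factors differ between A and B.
A: triangle coeff Δ(8,3,5) = 1/136136; Σ_t [1,1]: t=1:−1/435456000 = -1/435456000; (3j)²=3/136 [(8 3 5; 7 -2 -5)], sign=-1
B: triangle coeff Δ(8,3,5) = 1/136136; Σ_t [4,4]: t=4:+1/1451520 = 1/1451520; (3j)²=45/4862 [(8 3 5; 1 1 -2)], sign=-1
I_A²/I_B² = (3/136)/(45/4862) = 143/60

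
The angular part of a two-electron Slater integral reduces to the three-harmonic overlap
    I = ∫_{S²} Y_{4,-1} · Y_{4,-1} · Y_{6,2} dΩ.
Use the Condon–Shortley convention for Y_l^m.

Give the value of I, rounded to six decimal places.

m-sum 0 ✓  L=14 even ✓  0≤6≤8 ✓
Π(2lᵢ+1) = 9×9×13 = 1053
triangle coeff Δ(4,4,6) = 1/1261260
Σ_t [0,2]: t=0:+1/4608 t=1:−1/1296 t=2:+1/4608 = -7/20736
(3j)²=20/1287 [(4 4 6; 0 0 0)], sign=-1
Σ_t [0,2]: t=0:+1/8640 t=1:−1/2304 t=2:+1/8640 = -7/34560
(3j)²=7/429 [(4 4 6; -1 -1 2)], sign=-1
⇒ 4πI² = 420/1573
I = (+1)√(420/1573/(4π)) = 0.14576570

0.145766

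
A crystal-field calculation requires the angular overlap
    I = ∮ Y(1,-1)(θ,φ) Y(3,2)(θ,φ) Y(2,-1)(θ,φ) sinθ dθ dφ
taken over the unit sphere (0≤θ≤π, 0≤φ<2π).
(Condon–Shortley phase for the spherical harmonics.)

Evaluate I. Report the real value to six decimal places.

0.261169

m-sum 0 ✓  L=6 even ✓  2≤2≤4 ✓
Π(2lᵢ+1) = 3×7×5 = 105
triangle coeff Δ(1,3,2) = 1/105
Σ_t [1,1]: t=1:−1/4 = -1/4
(3j)²=3/35 [(1 3 2; 0 0 0)], sign=-1
Σ_t [2,2]: t=2:+1/12 = 1/12
(3j)²=2/21 [(1 3 2; -1 2 -1)], sign=-1
⇒ 4πI² = 6/7
I = (+1)√(6/7/(4π)) = 0.26116903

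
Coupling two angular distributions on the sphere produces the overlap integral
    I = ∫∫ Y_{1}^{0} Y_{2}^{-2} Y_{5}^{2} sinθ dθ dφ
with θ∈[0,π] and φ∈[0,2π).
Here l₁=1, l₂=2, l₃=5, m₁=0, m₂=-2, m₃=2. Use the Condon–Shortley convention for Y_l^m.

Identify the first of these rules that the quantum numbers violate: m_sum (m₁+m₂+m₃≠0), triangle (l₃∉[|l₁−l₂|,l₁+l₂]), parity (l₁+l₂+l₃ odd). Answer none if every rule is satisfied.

azimuthal sum: 0 − 2 + 2 = 0  ✓
1 ≤ 5 ≤ 3 (triangle on l)  ✗
L = 1 + 2 + 5 = 8 (even)

triangle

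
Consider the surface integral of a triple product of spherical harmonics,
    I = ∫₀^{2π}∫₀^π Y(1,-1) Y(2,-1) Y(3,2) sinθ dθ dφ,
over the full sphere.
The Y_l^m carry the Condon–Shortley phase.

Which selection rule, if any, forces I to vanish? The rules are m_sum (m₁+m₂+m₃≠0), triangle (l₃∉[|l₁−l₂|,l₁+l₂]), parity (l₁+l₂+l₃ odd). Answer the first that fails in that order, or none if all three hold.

none

Σmᵢ = 0  ✓
l₃∈[|l₁−l₂|,l₁+l₂]=[1,3], have l₃=3  ✓
Σlᵢ = 6 ⇒ even  ✓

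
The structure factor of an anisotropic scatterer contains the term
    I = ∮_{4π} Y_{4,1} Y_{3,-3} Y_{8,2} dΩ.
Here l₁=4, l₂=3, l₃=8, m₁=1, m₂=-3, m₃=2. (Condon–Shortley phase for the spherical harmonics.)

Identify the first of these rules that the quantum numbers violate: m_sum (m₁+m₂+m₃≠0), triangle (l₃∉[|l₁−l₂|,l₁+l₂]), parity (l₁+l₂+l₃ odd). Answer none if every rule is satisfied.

triangle

azimuthal sum: 1 − 3 + 2 = 0  ✓
1 ≤ 8 ≤ 7 (triangle on l)  ✗
L = 4 + 3 + 8 = 15 (odd)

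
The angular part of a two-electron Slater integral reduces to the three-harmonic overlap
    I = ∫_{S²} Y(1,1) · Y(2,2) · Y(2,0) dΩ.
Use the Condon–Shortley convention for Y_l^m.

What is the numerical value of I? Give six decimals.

0.000000

1 + 2 + 0 = 3 ≠ 0: azimuthal integral kills it; I = 0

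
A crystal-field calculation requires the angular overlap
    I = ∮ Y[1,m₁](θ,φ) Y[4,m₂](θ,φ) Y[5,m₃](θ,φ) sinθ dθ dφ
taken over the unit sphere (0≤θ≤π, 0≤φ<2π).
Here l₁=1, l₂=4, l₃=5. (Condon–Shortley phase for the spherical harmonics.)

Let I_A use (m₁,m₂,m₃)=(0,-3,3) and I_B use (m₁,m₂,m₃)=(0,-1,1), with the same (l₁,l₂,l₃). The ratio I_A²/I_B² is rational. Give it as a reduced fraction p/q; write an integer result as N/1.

l's match ⇒ only the (l;m) 3-j factors differ between A and B.
A: triangle coeff Δ(1,4,5) = 1/495; Σ_t [0,0]: t=0:+1/5040 = 1/5040; (3j)²=16/495 [(1 4 5; 0 -3 3)], sign=+1
B: triangle coeff Δ(1,4,5) = 1/495; Σ_t [0,0]: t=0:+1/720 = 1/720; (3j)²=8/165 [(1 4 5; 0 -1 1)], sign=+1
I_A²/I_B² = (16/495)/(8/165) = 2/3

2/3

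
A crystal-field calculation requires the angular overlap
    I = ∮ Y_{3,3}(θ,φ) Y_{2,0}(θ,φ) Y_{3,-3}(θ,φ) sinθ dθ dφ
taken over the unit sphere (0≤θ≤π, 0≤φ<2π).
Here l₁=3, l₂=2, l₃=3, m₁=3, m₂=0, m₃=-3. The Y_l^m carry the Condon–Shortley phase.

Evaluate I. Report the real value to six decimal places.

0.210261

m-sum 0 ✓  L=8 even ✓  1≤3≤5 ✓
Π(2lᵢ+1) = 7×5×7 = 245
triangle coeff Δ(3,2,3) = 1/3780
Σ_t [0,2]: t=0:+1/24 t=1:−1/4 t=2:+1/24 = -1/6
(3j)²=4/105 [(3 2 3; 0 0 0)], sign=+1
Σ_t [0,0]: t=0:+1/96 = 1/96
(3j)²=5/84 [(3 2 3; 3 0 -3)], sign=+1
⇒ 4πI² = 5/9
I = (+1)√(5/9/(4π)) = 0.21026104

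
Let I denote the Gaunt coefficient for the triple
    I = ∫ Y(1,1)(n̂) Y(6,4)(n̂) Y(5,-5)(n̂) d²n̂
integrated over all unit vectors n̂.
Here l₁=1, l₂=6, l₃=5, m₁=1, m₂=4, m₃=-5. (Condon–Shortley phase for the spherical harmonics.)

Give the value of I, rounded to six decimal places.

m-sum 0 ✓  L=12 even ✓  5≤5≤7 ✓
Π(2lᵢ+1) = 3×13×11 = 429
triangle coeff Δ(1,6,5) = 1/858
Σ_t [1,1]: t=1:−1/14400 = -1/14400
(3j)²=6/143 [(1 6 5; 0 0 0)], sign=+1
Σ_t [0,0]: t=0:+1/7257600 = 1/7257600
(3j)²=1/858 [(1 6 5; 1 4 -5)], sign=+1
⇒ 4πI² = 3/143
I = (+1)√(3/143/(4π)) = 0.04085899

0.040859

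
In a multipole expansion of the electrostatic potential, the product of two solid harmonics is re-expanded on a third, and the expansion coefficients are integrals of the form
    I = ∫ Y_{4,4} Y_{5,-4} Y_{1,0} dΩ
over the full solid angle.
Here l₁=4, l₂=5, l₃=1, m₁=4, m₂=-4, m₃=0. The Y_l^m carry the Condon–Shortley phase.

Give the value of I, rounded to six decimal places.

0.147319

Checks pass: Σm=0; 10 even; l₃=1∈[1,9].
(2·4+1)(2·5+1)(2·1+1) = 297
Δ: 8! 0! 2! / 11! → 1/495
sum: t=4:+1/576 = 1/576
3j²(4 5 1; 0 0 0) = Δ·Π!·Σ² = 5/99  (sign -1)
sum: t=0:+1/40320 = 1/40320
3j²(4 5 1; 4 -4 0) = Δ·Π!·Σ² = 1/55  (sign -1)
combine: 4πI² = 297·5/99·1/55 = 3/11
take √, sign +1: I = 0.14731920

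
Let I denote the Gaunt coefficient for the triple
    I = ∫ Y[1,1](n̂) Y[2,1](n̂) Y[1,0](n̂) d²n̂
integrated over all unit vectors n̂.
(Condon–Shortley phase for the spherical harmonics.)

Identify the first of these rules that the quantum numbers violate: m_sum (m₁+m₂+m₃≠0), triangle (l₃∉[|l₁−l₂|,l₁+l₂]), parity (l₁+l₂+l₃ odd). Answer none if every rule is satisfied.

azimuthal sum: 1 + 1 + 0 = 2  ✗
1 ≤ 1 ≤ 3 (triangle on l)
L = 1 + 2 + 1 = 4 (even)

m_sum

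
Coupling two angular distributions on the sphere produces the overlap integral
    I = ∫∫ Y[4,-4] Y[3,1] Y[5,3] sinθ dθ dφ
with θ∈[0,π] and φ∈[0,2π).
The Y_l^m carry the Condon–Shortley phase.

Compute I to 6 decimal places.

0.169606

Checks pass: Σm=0; 12 even; l₃=5∈[1,7].
(2·4+1)(2·3+1)(2·5+1) = 693
Δ: 2! 6! 4! / 13! → 1/180180
sum: t=0:+1/576 t=1:−1/144 t=2:+1/576 = -1/288
3j²(4 3 5; 0 0 0) = Δ·Π!·Σ² = 20/1001  (sign +1)
sum: t=2:+1/5760 = 1/5760
3j²(4 3 5; -4 1 3) = Δ·Π!·Σ² = 56/2145  (sign +1)
combine: 4πI² = 693·20/1001·56/2145 = 672/1859
take √, sign +1: I = 0.16960553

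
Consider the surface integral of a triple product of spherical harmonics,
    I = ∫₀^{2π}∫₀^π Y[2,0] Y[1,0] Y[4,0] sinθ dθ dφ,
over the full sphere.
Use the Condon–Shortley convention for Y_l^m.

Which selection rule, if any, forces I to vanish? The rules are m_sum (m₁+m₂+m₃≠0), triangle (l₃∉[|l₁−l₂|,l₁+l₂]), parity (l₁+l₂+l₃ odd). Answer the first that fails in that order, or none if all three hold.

Σmᵢ = 0  ✓
l₃∈[|l₁−l₂|,l₁+l₂]=[1,3], have l₃=4  ✗
Σlᵢ = 7 ⇒ odd

triangle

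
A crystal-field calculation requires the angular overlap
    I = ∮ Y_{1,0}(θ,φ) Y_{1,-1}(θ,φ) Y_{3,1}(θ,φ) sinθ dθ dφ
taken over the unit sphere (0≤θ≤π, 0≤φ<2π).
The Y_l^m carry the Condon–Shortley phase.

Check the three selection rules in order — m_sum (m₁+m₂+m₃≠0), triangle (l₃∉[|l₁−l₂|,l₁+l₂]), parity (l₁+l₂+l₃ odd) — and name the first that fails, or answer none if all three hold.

m₁+m₂+m₃ = 0 − 1 + 1 = 0  ✓
triangle: |1−1|=0 ≤ l₃=3 ≤ 1+1=2  ✗
parity: l₁+l₂+l₃ = 5 is odd

triangle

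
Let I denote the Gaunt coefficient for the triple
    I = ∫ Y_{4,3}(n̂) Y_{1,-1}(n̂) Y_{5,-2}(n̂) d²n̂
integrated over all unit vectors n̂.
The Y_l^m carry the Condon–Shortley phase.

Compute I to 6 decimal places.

0.085055

Rules hold: Σm=0, L=10 even, 3≤5≤5.
N = 9·3·11 = 297
Δ = 0!·8!·2!/11! = 1/495
Racah Σ t=0..0: t=0:+1/576 = 1/576
⇒ 3j(4 1 5; 0 0 0)² = 5/99, sgn -1
Racah Σ t=0..0: t=0:+1/10080 = 1/10080
⇒ 3j(4 1 5; 3 -1 -2)² = 1/165, sgn -1
4πI² = N·(3j₀)²·(3jₘ)² = 1/11
I = +1·√(0.0909091/4π) = 0.08505478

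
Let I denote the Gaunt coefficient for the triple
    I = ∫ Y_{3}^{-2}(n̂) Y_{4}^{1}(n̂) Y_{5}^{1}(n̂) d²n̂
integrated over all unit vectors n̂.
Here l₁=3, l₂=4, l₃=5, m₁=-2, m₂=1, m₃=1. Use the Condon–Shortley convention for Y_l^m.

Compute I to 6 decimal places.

0.138239

m-sum 0 ✓  L=12 even ✓  1≤5≤7 ✓
Π(2lᵢ+1) = 7×9×11 = 693
triangle coeff Δ(3,4,5) = 1/180180
Σ_t [0,2]: t=0:+1/576 t=1:−1/144 t=2:+1/576 = -1/288
(3j)²=20/1001 [(3 4 5; 0 0 0)], sign=+1
Σ_t [1,2]: t=1:−1/1152 t=2:+1/432 = 5/3456
(3j)²=625/36036 [(3 4 5; -2 1 1)], sign=+1
⇒ 4πI² = 3125/13013
I = (+1)√(3125/13013/(4π)) = 0.13823925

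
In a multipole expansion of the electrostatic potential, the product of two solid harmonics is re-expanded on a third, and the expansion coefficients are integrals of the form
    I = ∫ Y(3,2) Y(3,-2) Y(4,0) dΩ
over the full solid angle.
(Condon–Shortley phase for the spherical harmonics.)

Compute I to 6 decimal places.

m-sum 0 ✓  L=10 even ✓  0≤4≤6 ✓
Π(2lᵢ+1) = 7×7×9 = 441
triangle coeff Δ(3,3,4) = 1/34650
Σ_t [0,2]: t=0:+1/72 t=1:−1/16 t=2:+1/72 = -5/144
(3j)²=2/77 [(3 3 4; 0 0 0)], sign=-1
Σ_t [0,1]: t=0:+1/72 t=1:−1/576 = 7/576
(3j)²=7/198 [(3 3 4; 2 -2 0)], sign=+1
⇒ 4πI² = 49/121
I = (-1)√(49/121/(4π)) = -0.17951487

-0.179515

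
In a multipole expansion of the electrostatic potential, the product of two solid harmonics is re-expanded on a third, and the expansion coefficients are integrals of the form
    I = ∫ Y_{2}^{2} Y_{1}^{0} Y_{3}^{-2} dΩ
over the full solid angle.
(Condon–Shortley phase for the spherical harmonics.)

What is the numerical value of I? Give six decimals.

Checks pass: Σm=0; 6 even; l₃=3∈[1,3].
(2·2+1)(2·1+1)(2·3+1) = 105
Δ: 0! 4! 2! / 7! → 1/105
sum: t=0:+1/4 = 1/4
3j²(2 1 3; 0 0 0) = Δ·Π!·Σ² = 3/35  (sign -1)
sum: t=0:+1/24 = 1/24
3j²(2 1 3; 2 0 -2) = Δ·Π!·Σ² = 1/21  (sign -1)
combine: 4πI² = 105·3/35·1/21 = 3/7
take √, sign +1: I = 0.18467439

0.184674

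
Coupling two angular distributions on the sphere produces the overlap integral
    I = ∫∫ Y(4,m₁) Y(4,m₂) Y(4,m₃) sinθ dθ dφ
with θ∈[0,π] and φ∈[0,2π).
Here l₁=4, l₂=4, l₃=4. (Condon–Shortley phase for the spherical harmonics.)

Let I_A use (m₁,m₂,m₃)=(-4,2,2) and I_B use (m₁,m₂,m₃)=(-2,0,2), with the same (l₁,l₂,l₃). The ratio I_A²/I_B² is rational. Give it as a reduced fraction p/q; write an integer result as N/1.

Shared (l₁,l₂,l₃)=(4,4,4): N and (l;000)² cancel in I_A²/I_B².
A: Δ = 4!·4!·4!/13! = 1/450450; Racah Σ t=4..4: t=4:+1/2304 = 1/2304; ⇒ 3j(4 4 4; -4 2 2)² = 5/143, sgn +1
B: Δ = 4!·4!·4!/13! = 1/450450; Racah Σ t=2..4: t=2:+1/384 t=3:−1/216 t=4:+1/2304 = -11/6912; ⇒ 3j(4 4 4; -2 0 2)² = 11/1638, sgn -1
I_A²/I_B² = (5/143)/(11/1638) = 630/121

630/121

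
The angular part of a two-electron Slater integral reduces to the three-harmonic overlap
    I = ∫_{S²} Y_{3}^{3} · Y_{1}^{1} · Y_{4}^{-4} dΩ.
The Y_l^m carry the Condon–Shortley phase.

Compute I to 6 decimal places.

Checks pass: Σm=0; 8 even; l₃=4∈[2,4].
(2·3+1)(2·1+1)(2·4+1) = 189
Δ: 0! 6! 2! / 9! → 1/252
sum: t=0:+1/36 = 1/36
3j²(3 1 4; 0 0 0) = Δ·Π!·Σ² = 4/63  (sign +1)
sum: t=0:+1/1440 = 1/1440
3j²(3 1 4; 3 1 -4) = Δ·Π!·Σ² = 1/9  (sign +1)
combine: 4πI² = 189·4/63·1/9 = 4/3
take √, sign +1: I = 0.32573501

0.325735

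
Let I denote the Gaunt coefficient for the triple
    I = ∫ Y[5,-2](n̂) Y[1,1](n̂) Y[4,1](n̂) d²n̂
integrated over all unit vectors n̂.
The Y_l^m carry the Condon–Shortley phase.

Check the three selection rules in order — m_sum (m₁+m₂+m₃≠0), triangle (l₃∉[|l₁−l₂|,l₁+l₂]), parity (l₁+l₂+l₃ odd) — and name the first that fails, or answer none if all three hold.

none

Σmᵢ = 0  ✓
l₃∈[|l₁−l₂|,l₁+l₂]=[4,6], have l₃=4  ✓
Σlᵢ = 10 ⇒ even  ✓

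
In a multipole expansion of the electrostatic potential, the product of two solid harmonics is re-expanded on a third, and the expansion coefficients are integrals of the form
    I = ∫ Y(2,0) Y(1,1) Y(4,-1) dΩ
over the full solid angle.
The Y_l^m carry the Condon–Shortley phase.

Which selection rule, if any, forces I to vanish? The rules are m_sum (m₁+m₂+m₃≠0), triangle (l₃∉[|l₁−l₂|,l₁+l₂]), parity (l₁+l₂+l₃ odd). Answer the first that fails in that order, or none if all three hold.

triangle

Σmᵢ = 0  ✓
l₃∈[|l₁−l₂|,l₁+l₂]=[1,3], have l₃=4  ✗
Σlᵢ = 7 ⇒ odd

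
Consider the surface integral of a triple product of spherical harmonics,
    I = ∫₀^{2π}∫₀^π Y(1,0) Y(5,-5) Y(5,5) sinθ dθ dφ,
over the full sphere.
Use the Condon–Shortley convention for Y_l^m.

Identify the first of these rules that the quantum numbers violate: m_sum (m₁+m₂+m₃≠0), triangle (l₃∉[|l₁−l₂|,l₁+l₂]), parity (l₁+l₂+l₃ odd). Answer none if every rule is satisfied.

azimuthal sum: 0 − 5 + 5 = 0  ✓
4 ≤ 5 ≤ 6 (triangle on l)  ✓
L = 1 + 5 + 5 = 11 (odd)  ✗

parity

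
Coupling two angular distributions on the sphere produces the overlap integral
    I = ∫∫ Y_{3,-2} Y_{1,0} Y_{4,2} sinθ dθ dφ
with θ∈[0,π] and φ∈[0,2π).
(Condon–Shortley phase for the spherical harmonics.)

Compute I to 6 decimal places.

0.213244

Rules hold: Σm=0, L=8 even, 2≤4≤4.
N = 7·3·9 = 189
Δ = 0!·6!·2!/9! = 1/252
Racah Σ t=0..0: t=0:+1/36 = 1/36
⇒ 3j(3 1 4; 0 0 0)² = 4/63, sgn +1
Racah Σ t=0..0: t=0:+1/120 = 1/120
⇒ 3j(3 1 4; -2 0 2)² = 1/21, sgn +1
4πI² = N·(3j₀)²·(3jₘ)² = 4/7
I = +1·√(0.571429/4π) = 0.21324362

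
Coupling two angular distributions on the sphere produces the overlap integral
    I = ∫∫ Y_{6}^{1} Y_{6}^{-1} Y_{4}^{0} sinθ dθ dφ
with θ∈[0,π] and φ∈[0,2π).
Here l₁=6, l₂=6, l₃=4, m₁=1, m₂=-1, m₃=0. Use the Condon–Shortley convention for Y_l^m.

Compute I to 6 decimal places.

Checks pass: Σm=0; 16 even; l₃=4∈[0,12].
(2·6+1)(2·6+1)(2·4+1) = 1521
Δ: 8! 4! 4! / 17! → 1/15315300
sum: t=2:+1/829440 t=3:−1/25920 t=4:+1/9216 t=5:−1/25920 t=6:+1/829440 = 7/207360
3j²(6 6 4; 0 0 0) = Δ·Π!·Σ² = 28/2431  (sign +1)
sum: t=1:−1/2903040 t=2:+1/51840 t=3:−1/11520 t=4:+1/20736 t=5:−1/414720 = -1/45360
3j²(6 6 4; 1 -1 0) = Δ·Π!·Σ² = 1024/153153  (sign -1)
combine: 4πI² = 1521·28/2431·1024/153153 = 4096/34969
take √, sign -1: I = -0.09654581

-0.096546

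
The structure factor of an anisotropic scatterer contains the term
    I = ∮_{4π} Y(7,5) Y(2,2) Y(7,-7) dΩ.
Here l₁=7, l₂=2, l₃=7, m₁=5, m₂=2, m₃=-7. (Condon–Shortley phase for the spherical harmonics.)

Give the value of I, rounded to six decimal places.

Rules hold: Σm=0, L=16 even, 5≤7≤9.
N = 15·5·15 = 1125
Δ = 2!·12!·2!/17! = 1/185640
Racah Σ t=0..2: t=0:+1/2419200 t=1:−1/518400 t=2:+1/2419200 = -1/907200
⇒ 3j(7 2 7; 0 0 0)² = 56/3315, sgn +1
Racah Σ t=2..2: t=2:+1/1916006400 = 1/1916006400
⇒ 3j(7 2 7; 5 2 -7)² = 1/340, sgn +1
4πI² = N·(3j₀)²·(3jₘ)² = 210/3757
I = +1·√(0.0558957/4π) = 0.06669359

0.066694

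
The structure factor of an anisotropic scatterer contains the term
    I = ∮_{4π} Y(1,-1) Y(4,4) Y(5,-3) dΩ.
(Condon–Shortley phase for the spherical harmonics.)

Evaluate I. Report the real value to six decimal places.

-0.049106

Rules hold: Σm=0, L=10 even, 3≤5≤5.
N = 3·9·11 = 297
Δ = 0!·2!·8!/11! = 1/495
Racah Σ t=0..0: t=0:+1/576 = 1/576
⇒ 3j(1 4 5; 0 0 0)² = 5/99, sgn -1
Racah Σ t=0..0: t=0:+1/80640 = 1/80640
⇒ 3j(1 4 5; -1 4 -3)² = 1/495, sgn +1
4πI² = N·(3j₀)²·(3jₘ)² = 1/33
I = -1·√(0.030303/4π) = -0.04910640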